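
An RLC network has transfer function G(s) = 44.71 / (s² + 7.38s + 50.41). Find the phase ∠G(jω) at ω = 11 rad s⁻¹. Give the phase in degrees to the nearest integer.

-131°

∠[(j11)² + 7.38(j11) + 50.41] = ∠[-70.59 + j81.18] = 131.01°
∠G(j11) = −131.01° = -131.01°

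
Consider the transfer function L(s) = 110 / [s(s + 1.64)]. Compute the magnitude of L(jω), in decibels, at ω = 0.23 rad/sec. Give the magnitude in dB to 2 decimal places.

49.21 dB

|j0.23 + 1.64| = √(0.23² + 1.64²) = 1.656
|j0.23| = 0.23
|L(j0.23)| = 110 / (1.656 × 0.23) = 288.8
20 log₁₀(288.8) = 49.212 dB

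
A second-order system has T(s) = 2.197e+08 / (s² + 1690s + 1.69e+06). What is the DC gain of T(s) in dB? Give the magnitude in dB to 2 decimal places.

42.28 dB

T(0) = 2.197e+08 / 1.69e+06 = 130
20 log₁₀(130) = 42.279 dB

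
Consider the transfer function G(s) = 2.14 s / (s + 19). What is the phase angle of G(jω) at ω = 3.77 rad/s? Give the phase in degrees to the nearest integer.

∠(j3.77) = 90.00°
∠(j3.77 + 19) = arctan(3.77/19) = 11.22°
∠G(j3.77) = 90.00° − 11.22° = 78.78°

79 deg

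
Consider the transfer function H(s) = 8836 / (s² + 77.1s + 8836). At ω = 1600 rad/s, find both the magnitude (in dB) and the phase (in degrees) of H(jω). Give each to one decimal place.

|(j1600)² + 77.1(j1600) + 8836| = |-2.5512e+06 + j1.2336e+05| = 2.554e+06
|H(j1600)| = 8836 / 2.554e+06 = 0.0034595
20 log₁₀(0.0034595) = -49.22 dB
∠[(j1600)² + 77.1(j1600) + 8836] = ∠[-2.5512e+06 + j1.2336e+05] = 177.23°
∠H(j1600) = −177.23° = -177.23°

|H| = -49.2 dB, ∠H = -177.2°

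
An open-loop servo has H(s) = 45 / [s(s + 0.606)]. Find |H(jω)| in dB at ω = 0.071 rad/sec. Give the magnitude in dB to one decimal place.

60.3 dB

|j0.071 + 0.606| = √(0.071² + 0.606²) = 0.6101
|j0.071| = 0.071
|H(j0.071)| = 45 / (0.6101 × 0.071) = 1038.8
20 log₁₀(1038.8) = 60.33 dB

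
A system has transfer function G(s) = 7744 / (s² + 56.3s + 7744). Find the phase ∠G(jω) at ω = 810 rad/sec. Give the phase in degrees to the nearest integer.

∠[(j810)² + 56.3(j810) + 7744] = ∠[-6.4836e+05 + j45603] = 175.98°
∠G(j810) = −175.98° = -175.98°

-176 deg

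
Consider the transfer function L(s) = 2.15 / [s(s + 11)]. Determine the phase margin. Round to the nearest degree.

Gain crossover: |L(jω)| = 1 at ω ≈ 0.195 rad/sec.
∠L(j0.195) = −90° − arctan(0.195/11) ≈ -91.02°
PM = 180° + (-91.02°) = 88.98°

89°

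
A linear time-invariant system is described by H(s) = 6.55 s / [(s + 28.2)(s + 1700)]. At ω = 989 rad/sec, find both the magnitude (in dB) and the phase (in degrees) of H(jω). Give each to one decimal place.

|H| = -49.6 dB, ∠H = -28.6°

|j989| = 989
|j989 + 28.2| = √(989² + 28.2²) = 989.4
|j989 + 1700| = √(989² + 1700²) = 1967
|H(j989)| = 6.55 × 989 / (989.4 × 1967) = 0.003329
20 log₁₀(0.003329) = -49.55 dB
∠(j989) = 90.00°
∠(j989 + 28.2) = arctan(989/28.2) = 88.37°
∠(j989 + 1700) = arctan(989/1700) = 30.19°
∠H(j989) = 90.00° − (88.37° + 30.19°) = -28.56°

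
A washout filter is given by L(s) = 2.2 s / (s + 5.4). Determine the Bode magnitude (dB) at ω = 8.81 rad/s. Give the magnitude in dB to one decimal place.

5.5 dB

|j8.81| = 8.81
|j8.81 + 5.4| = √(8.81² + 5.4²) = 10.33
|L(j8.81)| = 2.2 × 8.81 / 10.33 = 1.8757
20 log₁₀(1.8757) = 5.46 dB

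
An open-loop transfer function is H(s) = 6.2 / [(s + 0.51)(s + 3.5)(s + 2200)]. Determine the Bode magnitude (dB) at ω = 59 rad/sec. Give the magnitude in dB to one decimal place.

-121.9 dB

|j59 + 0.51| = √(59² + 0.51²) = 59
|j59 + 3.5| = √(59² + 3.5²) = 59.1
|j59 + 2200| = √(59² + 2200²) = 2201
|H(j59)| = 6.2 / (59 × 59.1 × 2201) = 8.0785e-07
20 log₁₀(8.0785e-07) = -121.85 dB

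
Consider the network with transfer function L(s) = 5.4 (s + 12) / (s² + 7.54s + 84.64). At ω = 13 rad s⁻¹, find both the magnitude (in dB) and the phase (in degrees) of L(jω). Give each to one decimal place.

|j13 + 12| = √(13² + 12²) = 17.69
|(j13)² + 7.54(j13) + 84.64| = |-84.36 + j98.02| = 129.3
|L(j13)| = 5.4 × 17.69 / 129.3 = 0.73874
20 log₁₀(0.73874) = -2.63 dB
∠(j13 + 12) = arctan(13/12) = 47.29°
∠[(j13)² + 7.54(j13) + 84.64] = ∠[-84.36 + j98.02] = 130.72°
∠L(j13) = 47.29° − 130.72° = -83.43°

|L| = -2.6 dB, ∠L = -83.4°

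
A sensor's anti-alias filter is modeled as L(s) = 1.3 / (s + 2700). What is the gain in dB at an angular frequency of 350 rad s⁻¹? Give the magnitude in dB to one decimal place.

|j350 + 2700| = √(350² + 2700²) = 2723
|L(j350)| = 1.3 / 2723 = 0.00047749
20 log₁₀(0.00047749) = -66.42 dB

-66.4 dB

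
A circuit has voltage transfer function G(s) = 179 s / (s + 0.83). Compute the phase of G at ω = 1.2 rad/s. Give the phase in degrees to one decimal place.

34.7°

∠(j1.2) = 90.00°
∠(j1.2 + 0.83) = arctan(1.2/0.83) = 55.33°
∠G(j1.2) = 90.00° − 55.33° = 34.67°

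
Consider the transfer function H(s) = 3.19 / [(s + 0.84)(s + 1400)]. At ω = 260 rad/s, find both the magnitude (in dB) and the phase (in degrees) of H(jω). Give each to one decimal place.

|H| = -101.3 dB, ∠H = -100.3°

|j260 + 0.84| = √(260² + 0.84²) = 260
|j260 + 1400| = √(260² + 1400²) = 1424
|H(j260)| = 3.19 / (260 × 1424) = 8.6164e-06
20 log₁₀(8.6164e-06) = -101.29 dB
∠(j260 + 0.84) = arctan(260/0.84) = 89.81°
∠(j260 + 1400) = arctan(260/1400) = 10.52°
∠H(j260) = − (89.81° + 10.52°) = -100.34°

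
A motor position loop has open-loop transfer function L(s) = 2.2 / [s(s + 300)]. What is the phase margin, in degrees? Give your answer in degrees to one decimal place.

Gain crossover: |L(jω)| = 1 at ω ≈ 0.00733 rad s⁻¹.
∠L(j0.00733) = −90° − arctan(0.00733/300) ≈ -90.00°
PM = 180° + (-90.00°) = 90.00°

90.0°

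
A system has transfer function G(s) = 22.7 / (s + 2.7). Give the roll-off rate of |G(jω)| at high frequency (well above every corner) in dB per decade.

-20 dB/decade

With 0 zeros and 1 pole, the high-frequency asymptotic slope is 20 × (0 − 1) = -20 dB/decade.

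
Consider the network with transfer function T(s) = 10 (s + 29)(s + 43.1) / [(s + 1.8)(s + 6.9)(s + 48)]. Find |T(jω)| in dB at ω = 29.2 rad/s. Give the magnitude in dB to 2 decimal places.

|j29.2 + 29| = √(29.2² + 29²) = 41.15
|j29.2 + 43.1| = √(29.2² + 43.1²) = 52.06
|j29.2 + 1.8| = √(29.2² + 1.8²) = 29.26
|j29.2 + 6.9| = √(29.2² + 6.9²) = 30
|j29.2 + 48| = √(29.2² + 48²) = 56.18
|T(j29.2)| = 10 × 41.15 × 52.06 / (29.26 × 30 × 56.18) = 0.43442
20 log₁₀(0.43442) = -7.242 dB

-7.24 dB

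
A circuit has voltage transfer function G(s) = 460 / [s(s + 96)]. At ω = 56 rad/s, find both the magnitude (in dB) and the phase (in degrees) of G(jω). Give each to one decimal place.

|j56 + 96| = √(56² + 96²) = 111.1
|j56| = 56
|G(j56)| = 460 / (111.1 × 56) = 0.07391
20 log₁₀(0.07391) = -22.63 dB
∠(j56 + 96) = arctan(56/96) = 30.26°
∠(j56) = 90.00°
∠G(j56) = − (30.26° + 90.00°) = -120.26°

|G| = -22.6 dB, ∠G = -120.3°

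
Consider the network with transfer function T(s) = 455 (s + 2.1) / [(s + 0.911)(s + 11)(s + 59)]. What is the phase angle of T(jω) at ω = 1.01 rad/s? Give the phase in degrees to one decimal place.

∠(j1.01 + 2.1) = arctan(1.01/2.1) = 25.69°
∠(j1.01 + 0.911) = arctan(1.01/0.911) = 47.95°
∠(j1.01 + 11) = arctan(1.01/11) = 5.25°
∠(j1.01 + 59) = arctan(1.01/59) = 0.98°
∠T(j1.01) = 25.69° − (47.95° + 5.25° + 0.98°) = -28.49°

-28.5°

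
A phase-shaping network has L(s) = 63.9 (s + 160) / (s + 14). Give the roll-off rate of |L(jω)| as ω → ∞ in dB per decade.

0 dB/decade

With 1 zero and 1 pole, the high-frequency asymptotic slope is 20 × (1 − 1) = 0 dB/decade.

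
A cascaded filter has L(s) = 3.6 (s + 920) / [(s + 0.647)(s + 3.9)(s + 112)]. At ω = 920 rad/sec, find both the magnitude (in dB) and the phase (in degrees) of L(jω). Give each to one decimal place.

|j920 + 920| = √(920² + 920²) = 1301
|j920 + 0.647| = √(920² + 0.647²) = 920
|j920 + 3.9| = √(920² + 3.9²) = 920
|j920 + 112| = √(920² + 112²) = 926.8
|L(j920)| = 3.6 × 1301 / (920 × 920 × 926.8) = 5.9709e-06
20 log₁₀(5.9709e-06) = -104.48 dB
∠(j920 + 920) = arctan(920/920) = 45.00°
∠(j920 + 0.647) = arctan(920/0.647) = 89.96°
∠(j920 + 3.9) = arctan(920/3.9) = 89.76°
∠(j920 + 112) = arctan(920/112) = 83.06°
∠L(j920) = 45.00° − (89.96° + 89.76° + 83.06°) = -217.78°

|L| = -104.5 dB, ∠L = -217.8 deg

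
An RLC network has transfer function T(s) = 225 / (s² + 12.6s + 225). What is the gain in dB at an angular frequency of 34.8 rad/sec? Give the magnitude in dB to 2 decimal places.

|(j34.8)² + 12.6(j34.8) + 225| = |-986.04 + j438.48| = 1079
|T(j34.8)| = 225 / 1079 = 0.2085
20 log₁₀(0.2085) = -13.618 dB

-13.62 dB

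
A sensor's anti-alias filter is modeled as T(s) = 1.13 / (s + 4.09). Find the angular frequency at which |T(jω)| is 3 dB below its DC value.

4.09 rad/sec

For a single-pole low-pass, the −3 dB point is at the pole: ω = 4.09 rad/sec.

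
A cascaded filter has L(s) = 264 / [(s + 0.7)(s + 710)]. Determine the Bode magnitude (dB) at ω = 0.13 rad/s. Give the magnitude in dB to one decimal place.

-5.6 dB

|j0.13 + 0.7| = √(0.13² + 0.7²) = 0.712
|j0.13 + 710| = √(0.13² + 710²) = 710
|L(j0.13)| = 264 / (0.712 × 710) = 0.52226
20 log₁₀(0.52226) = -5.64 dB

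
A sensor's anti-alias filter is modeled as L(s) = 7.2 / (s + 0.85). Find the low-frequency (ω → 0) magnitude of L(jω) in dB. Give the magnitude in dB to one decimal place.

L(0) = 7.2 / 0.85 = 8.4706
20 log₁₀(8.4706) = 18.56 dB

18.6 dB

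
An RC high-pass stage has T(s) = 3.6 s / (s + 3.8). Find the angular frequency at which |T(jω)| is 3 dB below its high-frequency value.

3.8 rad/s

For a single-pole high-pass, the −3 dB point is at the pole: ω = 3.8 rad/s.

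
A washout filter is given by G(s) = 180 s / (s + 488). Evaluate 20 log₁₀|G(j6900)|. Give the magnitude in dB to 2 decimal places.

|j6900| = 6900
|j6900 + 488| = √(6900² + 488²) = 6917
|G(j6900)| = 180 × 6900 / 6917 = 179.55
20 log₁₀(179.55) = 45.084 dB

45.08 dB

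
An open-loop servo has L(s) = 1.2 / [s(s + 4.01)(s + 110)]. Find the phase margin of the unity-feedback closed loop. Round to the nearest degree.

90 deg

Gain crossover: |L(jω)| = 1 at ω ≈ 0.00272 rad/s.
∠L(j0.00272) = −90° − arctan(0.00272/4.01) − arctan(0.00272/110) ≈ -90.04°
PM = 180° + (-90.04°) = 89.96°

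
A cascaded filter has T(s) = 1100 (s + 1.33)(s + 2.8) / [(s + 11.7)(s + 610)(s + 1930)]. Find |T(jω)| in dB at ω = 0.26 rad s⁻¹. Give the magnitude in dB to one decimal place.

|j0.26 + 1.33| = √(0.26² + 1.33²) = 1.355
|j0.26 + 2.8| = √(0.26² + 2.8²) = 2.812
|j0.26 + 11.7| = √(0.26² + 11.7²) = 11.7
|j0.26 + 610| = √(0.26² + 610²) = 610
|j0.26 + 1930| = √(0.26² + 1930²) = 1930
|T(j0.26)| = 1100 × 1.355 × 2.812 / (11.7 × 610 × 1930) = 0.00030425
20 log₁₀(0.00030425) = -70.34 dB

-70.3 dB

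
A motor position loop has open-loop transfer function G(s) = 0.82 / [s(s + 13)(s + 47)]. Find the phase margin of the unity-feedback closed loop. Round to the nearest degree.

90°

Gain crossover: |G(jω)| = 1 at ω ≈ 0.00134 rad/s.
∠G(j0.00134) = −90° − arctan(0.00134/13) − arctan(0.00134/47) ≈ -90.01°
PM = 180° + (-90.01°) = 89.99°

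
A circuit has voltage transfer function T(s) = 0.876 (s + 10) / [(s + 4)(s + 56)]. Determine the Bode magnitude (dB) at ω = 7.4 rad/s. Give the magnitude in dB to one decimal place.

-32.8 dB

|j7.4 + 10| = √(7.4² + 10²) = 12.44
|j7.4 + 4| = √(7.4² + 4²) = 8.412
|j7.4 + 56| = √(7.4² + 56²) = 56.49
|T(j7.4)| = 0.876 × 12.44 / (8.412 × 56.49) = 0.022935
20 log₁₀(0.022935) = -32.79 dB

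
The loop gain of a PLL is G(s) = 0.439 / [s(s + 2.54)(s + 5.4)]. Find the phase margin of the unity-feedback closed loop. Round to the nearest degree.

89°

Gain crossover: |G(jω)| = 1 at ω ≈ 0.032 rad/s.
∠G(j0.032) = −90° − arctan(0.032/2.54) − arctan(0.032/5.4) ≈ -91.06°
PM = 180° + (-91.06°) = 88.94°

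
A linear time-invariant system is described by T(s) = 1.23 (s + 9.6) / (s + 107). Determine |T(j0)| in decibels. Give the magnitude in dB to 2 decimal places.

T(0) = 1.23 × 9.6 / 107 = 0.11036
20 log₁₀(0.11036) = -19.144 dB

-19.14 dB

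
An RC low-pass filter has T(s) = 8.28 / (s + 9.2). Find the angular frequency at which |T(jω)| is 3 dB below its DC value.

9.2 rad/s

For a single-pole low-pass, the −3 dB point is at the pole: ω = 9.2 rad/s.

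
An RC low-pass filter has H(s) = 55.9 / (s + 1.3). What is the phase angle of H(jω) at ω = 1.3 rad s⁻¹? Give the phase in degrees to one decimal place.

-45.0 deg

∠(j1.3 + 1.3) = arctan(1.3/1.3) = 45.00°
∠H(j1.3) = −45.00° = -45.00°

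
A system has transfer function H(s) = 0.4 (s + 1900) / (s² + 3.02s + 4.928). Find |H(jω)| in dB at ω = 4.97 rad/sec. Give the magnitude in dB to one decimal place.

29.7 dB

|j4.97 + 1900| = √(4.97² + 1900²) = 1900
|(j4.97)² + 3.02(j4.97) + 4.928| = |-19.773 + j15.009| = 24.82
|H(j4.97)| = 0.4 × 1900 / 24.82 = 30.615
20 log₁₀(30.615) = 29.72 dB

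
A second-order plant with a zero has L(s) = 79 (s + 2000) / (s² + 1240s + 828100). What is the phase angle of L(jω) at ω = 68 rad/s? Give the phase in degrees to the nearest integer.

∠(j68 + 2000) = arctan(68/2000) = 1.95°
∠[(j68)² + 1240(j68) + 828100] = ∠[8.2348e+05 + j84320] = 5.85°
∠L(j68) = 1.95° − 5.85° = -3.90°

-4°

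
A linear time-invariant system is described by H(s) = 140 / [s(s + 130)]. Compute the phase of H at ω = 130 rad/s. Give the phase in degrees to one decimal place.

-135.0°

∠(j130 + 130) = arctan(130/130) = 45.00°
∠(j130) = 90.00°
∠H(j130) = − (45.00° + 90.00°) = -135.00°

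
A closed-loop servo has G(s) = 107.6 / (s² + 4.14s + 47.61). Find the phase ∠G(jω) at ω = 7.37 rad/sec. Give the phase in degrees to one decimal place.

-102.4 deg

∠[(j7.37)² + 4.14(j7.37) + 47.61] = ∠[-6.7069 + j30.512] = 102.40°
∠G(j7.37) = −102.40° = -102.40°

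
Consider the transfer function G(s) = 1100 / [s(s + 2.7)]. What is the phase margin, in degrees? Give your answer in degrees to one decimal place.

4.7 deg

Gain crossover: |G(jω)| = 1 at ω ≈ 33.1 rad/s.
∠G(j33.1) = −90° − arctan(33.1/2.7) ≈ -175.34°
PM = 180° + (-175.34°) = 4.66°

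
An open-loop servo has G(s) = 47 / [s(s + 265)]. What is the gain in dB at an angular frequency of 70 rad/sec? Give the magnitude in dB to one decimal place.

|j70 + 265| = √(70² + 265²) = 274.1
|j70| = 70
|G(j70)| = 47 / (274.1 × 70) = 0.0024497
20 log₁₀(0.0024497) = -52.22 dB

-52.2 dB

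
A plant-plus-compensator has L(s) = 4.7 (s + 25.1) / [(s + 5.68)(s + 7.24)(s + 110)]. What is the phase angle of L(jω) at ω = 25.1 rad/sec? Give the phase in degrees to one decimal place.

-119.0 deg

∠(j25.1 + 25.1) = arctan(25.1/25.1) = 45.00°
∠(j25.1 + 5.68) = arctan(25.1/5.68) = 77.25°
∠(j25.1 + 7.24) = arctan(25.1/7.24) = 73.91°
∠(j25.1 + 110) = arctan(25.1/110) = 12.85°
∠L(j25.1) = 45.00° − (77.25° + 73.91° + 12.85°) = -119.01°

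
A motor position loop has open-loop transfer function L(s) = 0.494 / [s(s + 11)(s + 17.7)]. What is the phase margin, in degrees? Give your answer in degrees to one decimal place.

Gain crossover: |L(jω)| = 1 at ω ≈ 0.00254 rad/s.
∠L(j0.00254) = −90° − arctan(0.00254/11) − arctan(0.00254/17.7) ≈ -90.02°
PM = 180° + (-90.02°) = 89.98°

90.0°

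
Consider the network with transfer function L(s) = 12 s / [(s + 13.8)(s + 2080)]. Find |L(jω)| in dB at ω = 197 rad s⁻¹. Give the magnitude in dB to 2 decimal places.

|j197| = 197
|j197 + 13.8| = √(197² + 13.8²) = 197.5
|j197 + 2080| = √(197² + 2080²) = 2089
|L(j197)| = 12 × 197 / (197.5 × 2089) = 0.0057295
20 log₁₀(0.0057295) = -44.838 dB

-44.84 dB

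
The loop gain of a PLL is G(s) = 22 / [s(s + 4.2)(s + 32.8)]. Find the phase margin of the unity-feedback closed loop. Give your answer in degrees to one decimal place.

87.5°

Gain crossover: |G(jω)| = 1 at ω ≈ 0.16 rad/s.
∠G(j0.16) = −90° − arctan(0.16/4.2) − arctan(0.16/32.8) ≈ -92.45°
PM = 180° + (-92.45°) = 87.55°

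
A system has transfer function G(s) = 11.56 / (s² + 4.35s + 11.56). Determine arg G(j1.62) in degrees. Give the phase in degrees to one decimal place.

-38.3 deg

∠[(j1.62)² + 4.35(j1.62) + 11.56] = ∠[8.9356 + j7.047] = 38.26°
∠G(j1.62) = −38.26° = -38.26°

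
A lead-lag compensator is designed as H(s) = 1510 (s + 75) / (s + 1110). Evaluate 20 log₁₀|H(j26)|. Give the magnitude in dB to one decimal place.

|j26 + 75| = √(26² + 75²) = 79.38
|j26 + 1110| = √(26² + 1110²) = 1110
|H(j26)| = 1510 × 79.38 / 1110 = 107.95
20 log₁₀(107.95) = 40.66 dB

40.7 dB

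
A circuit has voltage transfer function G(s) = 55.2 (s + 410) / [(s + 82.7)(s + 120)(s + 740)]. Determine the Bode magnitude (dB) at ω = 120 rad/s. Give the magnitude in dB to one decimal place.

-57.9 dB

|j120 + 410| = √(120² + 410²) = 427.2
|j120 + 82.7| = √(120² + 82.7²) = 145.7
|j120 + 120| = √(120² + 120²) = 169.7
|j120 + 740| = √(120² + 740²) = 749.7
|G(j120)| = 55.2 × 427.2 / (145.7 × 169.7 × 749.7) = 0.0012719
20 log₁₀(0.0012719) = -57.91 dB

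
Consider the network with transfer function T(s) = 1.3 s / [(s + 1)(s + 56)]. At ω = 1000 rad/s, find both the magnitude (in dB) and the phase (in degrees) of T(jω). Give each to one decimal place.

|j1000| = 1000
|j1000 + 1| = √(1000² + 1²) = 1000
|j1000 + 56| = √(1000² + 56²) = 1002
|T(j1000)| = 1.3 × 1000 / (1000 × 1002) = 0.001298
20 log₁₀(0.001298) = -57.73 dB
∠(j1000) = 90.00°
∠(j1000 + 1) = arctan(1000/1) = 89.94°
∠(j1000 + 56) = arctan(1000/56) = 86.79°
∠T(j1000) = 90.00° − (89.94° + 86.79°) = -86.74°

|T| = -57.7 dB, ∠T = -86.7°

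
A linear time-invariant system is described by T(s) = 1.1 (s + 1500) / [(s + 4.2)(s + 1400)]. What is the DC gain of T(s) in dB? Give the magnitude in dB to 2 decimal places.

-11.04 dB

T(0) = 1.1 × 1500 / (4.2 × 1400) = 0.28061
20 log₁₀(0.28061) = -11.038 dB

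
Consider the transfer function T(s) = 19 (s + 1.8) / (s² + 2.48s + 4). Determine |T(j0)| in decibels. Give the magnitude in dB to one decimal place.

T(0) = 19 × 1.8 / 4 = 8.55
20 log₁₀(8.55) = 18.64 dB

18.6 dB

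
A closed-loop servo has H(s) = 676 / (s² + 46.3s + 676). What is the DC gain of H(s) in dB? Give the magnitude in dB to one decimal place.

H(0) = 676 / 676 = 1
20 log₁₀(1) = 0.00 dB

0.0 dB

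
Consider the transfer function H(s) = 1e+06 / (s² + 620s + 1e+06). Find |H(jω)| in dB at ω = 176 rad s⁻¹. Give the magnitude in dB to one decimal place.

0.2 dB

|(j176)² + 620(j176) + 1e+06| = |9.6902e+05 + j1.0912e+05| = 9.751e+05
|H(j176)| = 1e+06 / 9.751e+05 = 1.0255
20 log₁₀(1.0255) = 0.22 dB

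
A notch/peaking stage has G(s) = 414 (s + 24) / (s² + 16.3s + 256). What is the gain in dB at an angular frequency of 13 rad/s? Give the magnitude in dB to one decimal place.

|j13 + 24| = √(13² + 24²) = 27.29
|(j13)² + 16.3(j13) + 256| = |87 + j211.9| = 229.1
|G(j13)| = 414 × 27.29 / 229.1 = 49.331
20 log₁₀(49.331) = 33.86 dB

33.9 dB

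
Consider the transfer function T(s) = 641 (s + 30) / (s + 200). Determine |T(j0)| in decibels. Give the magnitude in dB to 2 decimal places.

39.66 dB

T(0) = 641 × 30 / 200 = 96.15
20 log₁₀(96.15) = 39.659 dB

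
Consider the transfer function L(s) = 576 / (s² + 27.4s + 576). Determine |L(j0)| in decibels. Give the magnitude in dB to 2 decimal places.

0.00 dB

L(0) = 576 / 576 = 1
20 log₁₀(1) = 0.000 dB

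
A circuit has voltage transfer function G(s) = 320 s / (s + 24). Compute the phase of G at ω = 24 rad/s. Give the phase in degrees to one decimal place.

∠(j24) = 90.00°
∠(j24 + 24) = arctan(24/24) = 45.00°
∠G(j24) = 90.00° − 45.00° = 45.00°

45.0°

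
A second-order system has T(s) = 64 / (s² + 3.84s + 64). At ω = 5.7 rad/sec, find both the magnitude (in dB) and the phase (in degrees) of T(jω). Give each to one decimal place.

|(j5.7)² + 3.84(j5.7) + 64| = |31.51 + j21.888| = 38.37
|T(j5.7)| = 64 / 38.37 = 1.6681
20 log₁₀(1.6681) = 4.44 dB
∠[(j5.7)² + 3.84(j5.7) + 64] = ∠[31.51 + j21.888] = 34.79°
∠T(j5.7) = −34.79° = -34.79°

|T| = 4.4 dB, ∠T = -34.8°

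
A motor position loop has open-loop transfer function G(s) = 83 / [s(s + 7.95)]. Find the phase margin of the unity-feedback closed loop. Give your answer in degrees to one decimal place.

46.4°

Gain crossover: |G(jω)| = 1 at ω ≈ 7.56 rad/s.
∠G(j7.56) = −90° − arctan(7.56/7.95) ≈ -133.57°
PM = 180° + (-133.57°) = 46.43°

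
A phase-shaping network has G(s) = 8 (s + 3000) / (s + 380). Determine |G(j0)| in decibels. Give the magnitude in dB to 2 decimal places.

G(0) = 8 × 3000 / 380 = 63.158
20 log₁₀(63.158) = 36.009 dB

36.01 dB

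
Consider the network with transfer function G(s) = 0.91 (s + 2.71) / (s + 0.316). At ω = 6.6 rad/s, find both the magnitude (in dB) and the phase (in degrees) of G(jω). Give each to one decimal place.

|j6.6 + 2.71| = √(6.6² + 2.71²) = 7.135
|j6.6 + 0.316| = √(6.6² + 0.316²) = 6.608
|G(j6.6)| = 0.91 × 7.135 / 6.608 = 0.9826
20 log₁₀(0.9826) = -0.15 dB
∠(j6.6 + 2.71) = arctan(6.6/2.71) = 67.68°
∠(j6.6 + 0.316) = arctan(6.6/0.316) = 87.26°
∠G(j6.6) = 67.68° − 87.26° = -19.58°

|G| = -0.2 dB, ∠G = -19.6 deg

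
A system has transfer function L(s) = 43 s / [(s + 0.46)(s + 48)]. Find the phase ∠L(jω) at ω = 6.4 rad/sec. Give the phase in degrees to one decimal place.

∠(j6.4) = 90.00°
∠(j6.4 + 0.46) = arctan(6.4/0.46) = 85.89°
∠(j6.4 + 48) = arctan(6.4/48) = 7.59°
∠L(j6.4) = 90.00° − (85.89° + 7.59°) = -3.48°

-3.5 deg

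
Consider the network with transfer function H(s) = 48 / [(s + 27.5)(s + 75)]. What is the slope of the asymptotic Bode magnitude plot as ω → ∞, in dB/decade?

With 0 zeros and 2 poles, the high-frequency asymptotic slope is 20 × (0 − 2) = -40 dB/decade.

-40 dB/decade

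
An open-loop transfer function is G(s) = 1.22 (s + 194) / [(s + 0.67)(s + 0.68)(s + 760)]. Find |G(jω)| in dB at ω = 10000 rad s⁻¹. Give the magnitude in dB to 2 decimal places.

-158.30 dB

|j10000 + 194| = √(10000² + 194²) = 1e+04
|j10000 + 0.67| = √(10000² + 0.67²) = 1e+04
|j10000 + 0.68| = √(10000² + 0.68²) = 1e+04
|j10000 + 760| = √(10000² + 760²) = 1.003e+04
|G(j10000)| = 1.22 × 1e+04 / (1e+04 × 1e+04 × 1.003e+04) = 1.2167e-08
20 log₁₀(1.2167e-08) = -158.296 dB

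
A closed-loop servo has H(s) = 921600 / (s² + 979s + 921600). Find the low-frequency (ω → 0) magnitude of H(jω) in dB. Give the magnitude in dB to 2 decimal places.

H(0) = 921600 / 921600 = 1
20 log₁₀(1) = 0.000 dB

0.00 dB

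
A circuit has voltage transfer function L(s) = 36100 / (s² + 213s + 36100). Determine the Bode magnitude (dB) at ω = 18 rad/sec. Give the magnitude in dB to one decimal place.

0.0 dB

|(j18)² + 213(j18) + 36100| = |35776 + j3834| = 3.598e+04
|L(j18)| = 36100 / 3.598e+04 = 1.0033
20 log₁₀(1.0033) = 0.03 dB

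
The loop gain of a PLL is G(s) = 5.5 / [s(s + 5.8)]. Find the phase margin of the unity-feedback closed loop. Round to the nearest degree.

81 deg

Gain crossover: |G(jω)| = 1 at ω ≈ 0.936 rad/s.
∠G(j0.936) = −90° − arctan(0.936/5.8) ≈ -99.17°
PM = 180° + (-99.17°) = 80.83°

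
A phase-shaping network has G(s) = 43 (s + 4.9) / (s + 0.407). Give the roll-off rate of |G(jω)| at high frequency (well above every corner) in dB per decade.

0 dB/decade

With 1 zero and 1 pole, the high-frequency asymptotic slope is 20 × (1 − 1) = 0 dB/decade.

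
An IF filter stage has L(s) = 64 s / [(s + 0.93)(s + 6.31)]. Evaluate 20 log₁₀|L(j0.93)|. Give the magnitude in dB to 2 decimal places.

17.02 dB

|j0.93| = 0.93
|j0.93 + 0.93| = √(0.93² + 0.93²) = 1.315
|j0.93 + 6.31| = √(0.93² + 6.31²) = 6.378
|L(j0.93)| = 64 × 0.93 / (1.315 × 6.378) = 7.0953
20 log₁₀(7.0953) = 17.019 dB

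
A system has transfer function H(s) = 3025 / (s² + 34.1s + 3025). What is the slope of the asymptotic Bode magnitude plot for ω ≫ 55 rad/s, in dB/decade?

-40 dB/decade

With 0 zeros and 2 poles, the high-frequency asymptotic slope is 20 × (0 − 2) = -40 dB/decade.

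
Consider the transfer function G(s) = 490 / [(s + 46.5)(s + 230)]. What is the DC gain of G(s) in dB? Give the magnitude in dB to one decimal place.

-26.8 dB

G(0) = 490 / (46.5 × 230) = 0.045816
20 log₁₀(0.045816) = -26.78 dB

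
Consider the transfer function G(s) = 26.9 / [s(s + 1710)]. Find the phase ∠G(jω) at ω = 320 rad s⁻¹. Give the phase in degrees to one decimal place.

∠(j320 + 1710) = arctan(320/1710) = 10.60°
∠(j320) = 90.00°
∠G(j320) = − (10.60° + 90.00°) = -100.60°

-100.6 deg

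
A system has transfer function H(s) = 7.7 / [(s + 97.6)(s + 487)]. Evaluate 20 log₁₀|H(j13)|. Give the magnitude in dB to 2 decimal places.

-75.89 dB

|j13 + 97.6| = √(13² + 97.6²) = 98.46
|j13 + 487| = √(13² + 487²) = 487.2
|H(j13)| = 7.7 / (98.46 × 487.2) = 0.00016052
20 log₁₀(0.00016052) = -75.889 dB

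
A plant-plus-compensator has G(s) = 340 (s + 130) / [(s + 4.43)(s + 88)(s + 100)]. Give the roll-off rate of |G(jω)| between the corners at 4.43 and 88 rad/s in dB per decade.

In this band the factors already past their corner are: pole at 4.43; net slope = -20 dB/decade.

-20 dB/decade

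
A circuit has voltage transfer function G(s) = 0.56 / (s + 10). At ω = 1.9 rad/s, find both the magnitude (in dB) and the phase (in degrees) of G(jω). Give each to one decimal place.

|G| = -25.2 dB, ∠G = -10.8 deg

|j1.9 + 10| = √(1.9² + 10²) = 10.18
|G(j1.9)| = 0.56 / 10.18 = 0.055016
20 log₁₀(0.055016) = -25.19 dB
∠(j1.9 + 10) = arctan(1.9/10) = 10.76°
∠G(j1.9) = −10.76° = -10.76°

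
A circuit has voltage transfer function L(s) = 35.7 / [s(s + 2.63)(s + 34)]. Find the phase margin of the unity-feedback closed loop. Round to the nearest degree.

81°

Gain crossover: |L(jω)| = 1 at ω ≈ 0.395 rad s⁻¹.
∠L(j0.395) = −90° − arctan(0.395/2.63) − arctan(0.395/34) ≈ -99.20°
PM = 180° + (-99.20°) = 80.80°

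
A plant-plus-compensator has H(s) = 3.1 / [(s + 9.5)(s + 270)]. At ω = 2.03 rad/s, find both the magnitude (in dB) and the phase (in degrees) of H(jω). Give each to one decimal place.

|j2.03 + 9.5| = √(2.03² + 9.5²) = 9.714
|j2.03 + 270| = √(2.03² + 270²) = 270
|H(j2.03)| = 3.1 / (9.714 × 270) = 0.0011819
20 log₁₀(0.0011819) = -58.55 dB
∠(j2.03 + 9.5) = arctan(2.03/9.5) = 12.06°
∠(j2.03 + 270) = arctan(2.03/270) = 0.43°
∠H(j2.03) = − (12.06° + 0.43°) = -12.49°

|H| = -58.5 dB, ∠H = -12.5 deg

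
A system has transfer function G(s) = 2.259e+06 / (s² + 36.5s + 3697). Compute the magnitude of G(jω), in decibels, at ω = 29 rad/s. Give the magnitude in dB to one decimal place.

|(j29)² + 36.5(j29) + 3697| = |2856 + j1058.5| = 3046
|G(j29)| = 2.259e+06 / 3046 = 741.67
20 log₁₀(741.67) = 57.40 dB

57.4 dB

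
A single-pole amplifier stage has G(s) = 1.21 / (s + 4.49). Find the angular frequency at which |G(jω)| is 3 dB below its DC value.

For a single-pole low-pass, the −3 dB point is at the pole: ω = 4.49 rad/sec.

4.49 rad/sec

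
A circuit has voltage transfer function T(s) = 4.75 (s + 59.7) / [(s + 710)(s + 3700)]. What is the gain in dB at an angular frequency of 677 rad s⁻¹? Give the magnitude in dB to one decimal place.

|j677 + 59.7| = √(677² + 59.7²) = 679.6
|j677 + 710| = √(677² + 710²) = 981
|j677 + 3700| = √(677² + 3700²) = 3761
|T(j677)| = 4.75 × 679.6 / (981 × 3761) = 0.00087484
20 log₁₀(0.00087484) = -61.16 dB

-61.2 dB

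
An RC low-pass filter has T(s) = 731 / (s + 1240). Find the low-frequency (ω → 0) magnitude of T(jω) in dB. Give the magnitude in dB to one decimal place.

T(0) = 731 / 1240 = 0.58952
20 log₁₀(0.58952) = -4.59 dB

-4.6 dB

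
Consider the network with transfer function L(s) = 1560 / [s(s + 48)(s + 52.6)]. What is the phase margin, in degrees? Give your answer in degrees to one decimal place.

88.6 deg

Gain crossover: |L(jω)| = 1 at ω ≈ 0.618 rad/s.
∠L(j0.618) = −90° − arctan(0.618/48) − arctan(0.618/52.6) ≈ -91.41°
PM = 180° + (-91.41°) = 88.59°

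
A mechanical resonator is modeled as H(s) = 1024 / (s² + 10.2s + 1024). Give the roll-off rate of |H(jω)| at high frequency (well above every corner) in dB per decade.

-40 dB/decade

With 0 zeros and 2 poles, the high-frequency asymptotic slope is 20 × (0 − 2) = -40 dB/decade.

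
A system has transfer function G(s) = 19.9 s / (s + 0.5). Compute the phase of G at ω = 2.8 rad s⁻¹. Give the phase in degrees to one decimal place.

∠(j2.8) = 90.00°
∠(j2.8 + 0.5) = arctan(2.8/0.5) = 79.88°
∠G(j2.8) = 90.00° − 79.88° = 10.12°

10.1°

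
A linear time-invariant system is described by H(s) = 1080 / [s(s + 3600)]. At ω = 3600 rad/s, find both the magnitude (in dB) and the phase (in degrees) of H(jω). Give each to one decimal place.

|H| = -84.6 dB, ∠H = -135.0 deg

|j3600 + 3600| = √(3600² + 3600²) = 5091
|j3600| = 3600
|H(j3600)| = 1080 / (5091 × 3600) = 5.8926e-05
20 log₁₀(5.8926e-05) = -84.59 dB
∠(j3600 + 3600) = arctan(3600/3600) = 45.00°
∠(j3600) = 90.00°
∠H(j3600) = − (45.00° + 90.00°) = -135.00°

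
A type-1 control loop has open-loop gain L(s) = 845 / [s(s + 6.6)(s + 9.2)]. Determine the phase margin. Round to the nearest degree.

4°

Gain crossover: |L(jω)| = 1 at ω ≈ 7.31 rad/sec.
∠L(j7.31) = −90° − arctan(7.31/6.6) − arctan(7.31/9.2) ≈ -176.36°
PM = 180° + (-176.36°) = 3.64°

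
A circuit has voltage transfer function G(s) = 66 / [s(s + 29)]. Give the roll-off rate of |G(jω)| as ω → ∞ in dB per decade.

With 0 zeros and 2 poles, the high-frequency asymptotic slope is 20 × (0 − 2) = -40 dB/decade.

-40 dB/decade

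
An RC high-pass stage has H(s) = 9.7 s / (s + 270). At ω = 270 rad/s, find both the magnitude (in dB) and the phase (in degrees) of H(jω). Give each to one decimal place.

|j270| = 270
|j270 + 270| = √(270² + 270²) = 381.8
|H(j270)| = 9.7 × 270 / 381.8 = 6.8589
20 log₁₀(6.8589) = 16.73 dB
∠(j270) = 90.00°
∠(j270 + 270) = arctan(270/270) = 45.00°
∠H(j270) = 90.00° − 45.00° = 45.00°

|H| = 16.7 dB, ∠H = 45.0 deg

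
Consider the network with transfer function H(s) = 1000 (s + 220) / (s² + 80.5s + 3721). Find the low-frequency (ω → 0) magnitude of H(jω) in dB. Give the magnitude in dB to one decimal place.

35.4 dB

H(0) = 1000 × 220 / 3721 = 59.124
20 log₁₀(59.124) = 35.44 dB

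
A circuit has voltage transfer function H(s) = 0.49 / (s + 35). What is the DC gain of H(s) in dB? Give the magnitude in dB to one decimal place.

H(0) = 0.49 / 35 = 0.014
20 log₁₀(0.014) = -37.08 dB

-37.1 dB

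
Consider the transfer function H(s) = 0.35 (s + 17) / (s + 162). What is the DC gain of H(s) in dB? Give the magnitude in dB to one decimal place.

H(0) = 0.35 × 17 / 162 = 0.036728
20 log₁₀(0.036728) = -28.70 dB

-28.7 dB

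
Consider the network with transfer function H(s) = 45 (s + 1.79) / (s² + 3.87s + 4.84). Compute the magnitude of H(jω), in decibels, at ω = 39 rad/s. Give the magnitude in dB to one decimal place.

1.2 dB

|j39 + 1.79| = √(39² + 1.79²) = 39.04
|(j39)² + 3.87(j39) + 4.84| = |-1516.2 + j150.93| = 1524
|H(j39)| = 45 × 39.04 / 1524 = 1.153
20 log₁₀(1.153) = 1.24 dB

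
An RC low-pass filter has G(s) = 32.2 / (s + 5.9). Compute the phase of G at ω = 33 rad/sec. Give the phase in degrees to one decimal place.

∠(j33 + 5.9) = arctan(33/5.9) = 79.86°
∠G(j33) = −79.86° = -79.86°

-79.9°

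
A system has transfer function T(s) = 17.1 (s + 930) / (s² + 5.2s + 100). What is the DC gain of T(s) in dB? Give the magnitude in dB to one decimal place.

T(0) = 17.1 × 930 / 100 = 159.03
20 log₁₀(159.03) = 44.03 dB

44.0 dB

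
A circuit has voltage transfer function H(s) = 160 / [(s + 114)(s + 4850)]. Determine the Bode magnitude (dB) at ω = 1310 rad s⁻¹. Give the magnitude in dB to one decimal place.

|j1310 + 114| = √(1310² + 114²) = 1315
|j1310 + 4850| = √(1310² + 4850²) = 5024
|H(j1310)| = 160 / (1315 × 5024) = 2.422e-05
20 log₁₀(2.422e-05) = -92.32 dB

-92.3 dB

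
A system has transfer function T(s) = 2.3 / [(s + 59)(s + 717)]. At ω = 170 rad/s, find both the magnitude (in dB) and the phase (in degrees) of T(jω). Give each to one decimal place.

|j170 + 59| = √(170² + 59²) = 179.9
|j170 + 717| = √(170² + 717²) = 736.9
|T(j170)| = 2.3 / (179.9 × 736.9) = 1.7346e-05
20 log₁₀(1.7346e-05) = -95.22 dB
∠(j170 + 59) = arctan(170/59) = 70.86°
∠(j170 + 717) = arctan(170/717) = 13.34°
∠T(j170) = − (70.86° + 13.34°) = -84.20°

|T| = -95.2 dB, ∠T = -84.2 deg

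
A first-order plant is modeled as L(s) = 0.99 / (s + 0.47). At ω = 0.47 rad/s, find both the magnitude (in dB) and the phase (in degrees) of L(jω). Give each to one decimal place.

|L| = 3.5 dB, ∠L = -45.0°

|j0.47 + 0.47| = √(0.47² + 0.47²) = 0.6647
|L(j0.47)| = 0.99 / 0.6647 = 1.4894
20 log₁₀(1.4894) = 3.46 dB
∠(j0.47 + 0.47) = arctan(0.47/0.47) = 45.00°
∠L(j0.47) = −45.00° = -45.00°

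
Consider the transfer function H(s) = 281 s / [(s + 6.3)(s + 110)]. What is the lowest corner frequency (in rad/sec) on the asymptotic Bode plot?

Break frequencies occur at each pole and zero magnitude: 6.3 rad/sec, 110 rad/sec.
The lowest is 6.3 rad/sec.

6.3 rad/sec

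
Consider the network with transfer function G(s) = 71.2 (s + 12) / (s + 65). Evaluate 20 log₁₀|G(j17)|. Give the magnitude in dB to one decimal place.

|j17 + 12| = √(17² + 12²) = 20.81
|j17 + 65| = √(17² + 65²) = 67.19
|G(j17)| = 71.2 × 20.81 / 67.19 = 22.052
20 log₁₀(22.052) = 26.87 dB

26.9 dB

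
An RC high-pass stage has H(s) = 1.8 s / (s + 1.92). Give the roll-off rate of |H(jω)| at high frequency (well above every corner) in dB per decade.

0 dB/decade

With 1 zero and 1 pole, the high-frequency asymptotic slope is 20 × (1 − 1) = 0 dB/decade.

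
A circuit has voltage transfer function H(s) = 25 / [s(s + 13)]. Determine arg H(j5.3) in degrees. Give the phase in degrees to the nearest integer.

∠(j5.3 + 13) = arctan(5.3/13) = 22.18°
∠(j5.3) = 90.00°
∠H(j5.3) = − (22.18° + 90.00°) = -112.18°

-112 deg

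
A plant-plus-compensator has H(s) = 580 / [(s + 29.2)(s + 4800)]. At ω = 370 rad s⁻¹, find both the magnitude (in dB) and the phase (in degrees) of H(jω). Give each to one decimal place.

|H| = -69.8 dB, ∠H = -89.9°

|j370 + 29.2| = √(370² + 29.2²) = 371.2
|j370 + 4800| = √(370² + 4800²) = 4814
|H(j370)| = 580 / (371.2 × 4814) = 0.0003246
20 log₁₀(0.0003246) = -69.77 dB
∠(j370 + 29.2) = arctan(370/29.2) = 85.49°
∠(j370 + 4800) = arctan(370/4800) = 4.41°
∠H(j370) = − (85.49° + 4.41°) = -89.90°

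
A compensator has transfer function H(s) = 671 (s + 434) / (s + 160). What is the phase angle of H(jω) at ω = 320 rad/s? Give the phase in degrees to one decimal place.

∠(j320 + 434) = arctan(320/434) = 36.40°
∠(j320 + 160) = arctan(320/160) = 63.43°
∠H(j320) = 36.40° − 63.43° = -27.03°

-27.0 deg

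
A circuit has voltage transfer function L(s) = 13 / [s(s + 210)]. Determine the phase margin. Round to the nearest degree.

Gain crossover: |L(jω)| = 1 at ω ≈ 0.0619 rad/sec.
∠L(j0.0619) = −90° − arctan(0.0619/210) ≈ -90.02°
PM = 180° + (-90.02°) = 89.98°

90°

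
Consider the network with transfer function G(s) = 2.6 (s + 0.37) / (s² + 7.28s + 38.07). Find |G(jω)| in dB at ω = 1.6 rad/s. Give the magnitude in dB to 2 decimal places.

|j1.6 + 0.37| = √(1.6² + 0.37²) = 1.642
|(j1.6)² + 7.28(j1.6) + 38.07| = |35.51 + j11.648| = 37.37
|G(j1.6)| = 2.6 × 1.642 / 37.37 = 0.11425
20 log₁₀(0.11425) = -18.843 dB

-18.84 dB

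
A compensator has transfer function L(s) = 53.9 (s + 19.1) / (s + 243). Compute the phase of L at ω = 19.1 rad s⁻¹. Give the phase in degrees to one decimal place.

∠(j19.1 + 19.1) = arctan(19.1/19.1) = 45.00°
∠(j19.1 + 243) = arctan(19.1/243) = 4.49°
∠L(j19.1) = 45.00° − 4.49° = 40.51°

40.5°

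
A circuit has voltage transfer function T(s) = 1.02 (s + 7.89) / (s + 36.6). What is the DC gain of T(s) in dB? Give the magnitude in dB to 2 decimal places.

-13.16 dB

T(0) = 1.02 × 7.89 / 36.6 = 0.21989
20 log₁₀(0.21989) = -13.156 dB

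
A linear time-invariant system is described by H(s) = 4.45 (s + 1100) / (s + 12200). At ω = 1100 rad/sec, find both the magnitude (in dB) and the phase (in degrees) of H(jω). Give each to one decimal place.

|j1100 + 1100| = √(1100² + 1100²) = 1556
|j1100 + 12200| = √(1100² + 12200²) = 1.225e+04
|H(j1100)| = 4.45 × 1556 / 1.225e+04 = 0.56513
20 log₁₀(0.56513) = -4.96 dB
∠(j1100 + 1100) = arctan(1100/1100) = 45.00°
∠(j1100 + 12200) = arctan(1100/12200) = 5.15°
∠H(j1100) = 45.00° − 5.15° = 39.85°

|H| = -5.0 dB, ∠H = 39.8 deg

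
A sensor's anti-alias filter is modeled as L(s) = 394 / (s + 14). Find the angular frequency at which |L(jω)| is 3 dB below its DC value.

For a single-pole low-pass, the −3 dB point is at the pole: ω = 14 rad/s.

14 rad/s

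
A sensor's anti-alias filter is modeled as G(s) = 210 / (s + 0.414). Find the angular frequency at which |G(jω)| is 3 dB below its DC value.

0.414 rad/sec

For a single-pole low-pass, the −3 dB point is at the pole: ω = 0.414 rad/sec.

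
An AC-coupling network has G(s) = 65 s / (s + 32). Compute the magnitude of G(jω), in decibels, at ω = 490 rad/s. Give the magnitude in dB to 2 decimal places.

|j490| = 490
|j490 + 32| = √(490² + 32²) = 491
|G(j490)| = 65 × 490 / 491 = 64.862
20 log₁₀(64.862) = 36.240 dB

36.24 dB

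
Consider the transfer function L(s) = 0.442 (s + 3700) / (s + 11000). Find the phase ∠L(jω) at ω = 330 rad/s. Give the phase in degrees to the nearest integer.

∠(j330 + 3700) = arctan(330/3700) = 5.10°
∠(j330 + 11000) = arctan(330/11000) = 1.72°
∠L(j330) = 5.10° − 1.72° = 3.38°

3°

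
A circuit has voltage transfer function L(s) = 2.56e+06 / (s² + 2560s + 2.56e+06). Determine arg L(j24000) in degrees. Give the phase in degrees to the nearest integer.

∠[(j24000)² + 2560(j24000) + 2.56e+06] = ∠[-5.7344e+08 + j6.144e+07] = 173.88°
∠L(j24000) = −173.88° = -173.88°

-174°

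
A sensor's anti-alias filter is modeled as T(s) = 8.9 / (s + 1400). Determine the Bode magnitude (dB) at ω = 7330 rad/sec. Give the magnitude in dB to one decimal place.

|j7330 + 1400| = √(7330² + 1400²) = 7462
|T(j7330)| = 8.9 / 7462 = 0.0011926
20 log₁₀(0.0011926) = -58.47 dB

-58.5 dB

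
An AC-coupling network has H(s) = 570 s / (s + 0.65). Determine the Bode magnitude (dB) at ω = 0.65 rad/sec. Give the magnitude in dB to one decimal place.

52.1 dB

|j0.65| = 0.65
|j0.65 + 0.65| = √(0.65² + 0.65²) = 0.9192
|H(j0.65)| = 570 × 0.65 / 0.9192 = 403.05
20 log₁₀(403.05) = 52.11 dB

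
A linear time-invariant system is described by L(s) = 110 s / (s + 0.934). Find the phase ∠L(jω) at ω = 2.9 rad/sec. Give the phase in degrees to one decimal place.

17.9°

∠(j2.9) = 90.00°
∠(j2.9 + 0.934) = arctan(2.9/0.934) = 72.15°
∠L(j2.9) = 90.00° − 72.15° = 17.85°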